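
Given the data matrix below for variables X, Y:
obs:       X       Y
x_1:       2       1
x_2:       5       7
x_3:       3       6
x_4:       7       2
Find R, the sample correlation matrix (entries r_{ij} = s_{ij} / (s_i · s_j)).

Step 1 — column means:
  mean(X) = (2 + 5 + 3 + 7) / 4 = 17/4 = 4.25
  mean(Y) = (1 + 7 + 6 + 2) / 4 = 16/4 = 4

Step 2 — sample variances and covariances s[i,j] = (1/(n-1)) · Σ_k (x_{k,i} - mean_i) · (x_{k,j} - mean_j), with n-1 = 3:
  s[X,X] = ((-2.25)·(-2.25) + (0.75)·(0.75) + (-1.25)·(-1.25) + (2.75)·(2.75)) / 3 = 14.75/3 = 4.9167
  s[X,Y] = ((-2.25)·(-3) + (0.75)·(3) + (-1.25)·(2) + (2.75)·(-2)) / 3 = 1/3 = 0.3333
  s[Y,Y] = ((-3)·(-3) + (3)·(3) + (2)·(2) + (-2)·(-2)) / 3 = 26/3 = 8.6667
  Sample standard deviations s_i = √(s[i,i]):
  s(X) = √(4.9167) = 2.2174
  s(Y) = √(8.6667) = 2.9439

Step 3 — r_{ij} = s_{ij} / (s_i · s_j):
  r[X,X] = 1 (diagonal).
  r[X,Y] = 0.3333 / (2.2174 · 2.9439) = 0.3333 / 6.5277 = 0.0511
  r[Y,Y] = 1 (diagonal).

R is symmetric with unit diagonal. Assembling:

R = [[1, 0.0511],
 [0.0511, 1]]


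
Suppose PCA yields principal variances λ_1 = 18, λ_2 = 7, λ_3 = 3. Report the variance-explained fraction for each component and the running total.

Step 1 — total variance = trace(Sigma) = Σ λ_i = 18 + 7 + 3 = 28.

Step 2 — fraction explained by component i = λ_i / Σ λ:
  PC1: 18/28 = 0.6429
  PC2: 7/28 = 0.25
  PC3: 3/28 = 0.1071

Step 3 — cumulative fraction after k components = (λ_1 + ... + λ_k) / Σ λ:
  k = 1: 18/28 = 0.6429
  k = 2: (18 + 7)/28 = 25/28 = 0.8929
  k = 3: (18 + 7 + 3)/28 = 28/28 = 1

Summary (fraction, with percent):

explained: PC1 0.6429 (64.29%), PC2 0.25 (25%), PC3 0.1071 (10.71%);  cumulative: 0.6429, 0.8929, 1


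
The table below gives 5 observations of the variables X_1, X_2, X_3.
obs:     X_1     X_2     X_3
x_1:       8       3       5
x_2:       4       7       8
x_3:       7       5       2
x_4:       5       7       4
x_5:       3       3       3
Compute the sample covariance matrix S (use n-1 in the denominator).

Step 1 — column means:
  mean(X_1) = (8 + 4 + 7 + 5 + 3) / 5 = 27/5 = 5.4
  mean(X_2) = (3 + 7 + 5 + 7 + 3) / 5 = 25/5 = 5
  mean(X_3) = (5 + 8 + 2 + 4 + 3) / 5 = 22/5 = 4.4

Step 2 — sample covariance S[i,j] = (1/(n-1)) · Σ_k (x_{k,i} - mean_i) · (x_{k,j} - mean_j), with n-1 = 4.
  S[X_1,X_1] = ((2.6)·(2.6) + (-1.4)·(-1.4) + (1.6)·(1.6) + (-0.4)·(-0.4) + (-2.4)·(-2.4)) / 4 = 17.2/4 = 4.3
  S[X_1,X_2] = ((2.6)·(-2) + (-1.4)·(2) + (1.6)·(0) + (-0.4)·(2) + (-2.4)·(-2)) / 4 = -4/4 = -1
  S[X_1,X_3] = ((2.6)·(0.6) + (-1.4)·(3.6) + (1.6)·(-2.4) + (-0.4)·(-0.4) + (-2.4)·(-1.4)) / 4 = -3.8/4 = -0.95
  S[X_2,X_2] = ((-2)·(-2) + (2)·(2) + (0)·(0) + (2)·(2) + (-2)·(-2)) / 4 = 16/4 = 4
  S[X_2,X_3] = ((-2)·(0.6) + (2)·(3.6) + (0)·(-2.4) + (2)·(-0.4) + (-2)·(-1.4)) / 4 = 8/4 = 2
  S[X_3,X_3] = ((0.6)·(0.6) + (3.6)·(3.6) + (-2.4)·(-2.4) + (-0.4)·(-0.4) + (-1.4)·(-1.4)) / 4 = 21.2/4 = 5.3

S is symmetric (S[j,i] = S[i,j]). Assembling:

S = [[4.3, -1, -0.95],
 [-1, 4, 2],
 [-0.95, 2, 5.3]]


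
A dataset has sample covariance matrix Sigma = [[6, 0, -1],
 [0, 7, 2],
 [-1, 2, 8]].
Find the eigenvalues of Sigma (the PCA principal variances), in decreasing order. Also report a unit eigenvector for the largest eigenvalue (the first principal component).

Step 1 — characteristic polynomial p(λ) = det(λI - Sigma) = λ³ - tr·λ² + c_1·λ - det, where tr = trace, c_1 = sum of the principal 2×2 minors, det = det(Sigma):
  tr = 6 + 7 + 8 = 21,
  c_1 = (6·7 - (0)²) + (6·8 - (-1)²) + (7·8 - (2)²) = 42 + 47 + 52 = 141,
  det = 6·(7·8 - (2)²) - (0)·((0)·8 - (2)·(-1)) + (-1)·((0)·(2) - 7·(-1)) = 6·(52) - (0)·(2) + (-1)·(7) = 305.
  So p(λ) = λ³ - 21λ² + 141λ - 305.
Step 2 — look for an integer root (rational root theorem: any rational root is an integer divisor of 305). Testing λ = 5:
  p(5) = 125 - 525 + 705 - 305 = 0  ✓
  Dividing out (λ - 5): p(λ) = (λ - 5)(λ² - 16λ + 61).
Step 3 — remaining eigenvalues from the quadratic λ² - 16λ + 61 = 0:
  Δ = 16² - 4·61 = 256 - 244 = 12,  λ = (16 ± √12)/2 = (16 ± 3.4641)/2 ≈ 9.7321 or 6.2679.
  Sorted: λ_1 = 9.7321,  λ_2 = 6.2679,  λ_3 = 5  (check: sum = 21 = tr ✓).

Step 4 — unit eigenvector for λ_1 ≈ 9.7321: v spans the null space of (Sigma - λ_1 I), whose rows are
  r_1 = (-3.7321, 0, -1),  r_2 = (0, -2.7321, 2),  r_3 = (-1, 2, -1.7321).
  v is orthogonal to every row, so take v ∝ r_1 × r_2 = ((0)·(2) - (-1)·(-2.7321), (-1)·(0) - (-3.7321)·(2), (-3.7321)·(-2.7321) - (0)·(0)) ≈ (-2.7321, 7.4641, 10.1962).
  Rescale (multiply by -1 so the first nonzero entry is positive): u = (2.7321, -7.4641, -10.1962).
  ||u|| = √((2.7321)² + (-7.4641)² + (-10.1962)²) = √(167.1384) ≈ 12.9282,  v_1 = u/||u|| ≈ (0.2113, -0.5774, -0.7887) (||v_1|| = 1).

λ_1 = 9.7321,  λ_2 = 6.2679,  λ_3 = 5;  v_1 ≈ (0.2113, -0.5774, -0.7887)


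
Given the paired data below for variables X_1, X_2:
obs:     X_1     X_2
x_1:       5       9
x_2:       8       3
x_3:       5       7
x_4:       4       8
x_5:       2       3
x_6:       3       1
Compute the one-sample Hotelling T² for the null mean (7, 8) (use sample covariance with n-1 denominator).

Step 1 — sample mean vector:
  mean(X_1) = (5 + 8 + 5 + 4 + 2 + 3) / 6 = 27/6 = 4.5
  mean(X_2) = (9 + 3 + 7 + 8 + 3 + 1) / 6 = 31/6 = 5.1667
  x̄ = (4.5, 5.1667),  deviation x̄ - mu_0 = (4.5, 5.1667) - (7, 8) = (-2.5, -2.8333).

Step 2 — sample covariance matrix, S[i,j] = (1/(n-1)) · Σ_k (x_{k,i} - mean_i) · (x_{k,j} - mean_j), divisor n-1 = 5:
  S[X_1,X_1] = ((0.5)·(0.5) + (3.5)·(3.5) + (0.5)·(0.5) + (-0.5)·(-0.5) + (-2.5)·(-2.5) + (-1.5)·(-1.5)) / 5 = 21.5/5 = 4.3
  S[X_1,X_2] = ((0.5)·(3.8333) + (3.5)·(-2.1667) + (0.5)·(1.8333) + (-0.5)·(2.8333) + (-2.5)·(-2.1667) + (-1.5)·(-4.1667)) / 5 = 5.5/5 = 1.1
  S[X_2,X_2] = ((3.8333)·(3.8333) + (-2.1667)·(-2.1667) + (1.8333)·(1.8333) + (2.8333)·(2.8333) + (-2.1667)·(-2.1667) + (-4.1667)·(-4.1667)) / 5 = 52.8333/5 = 10.5667
  S = [[4.3, 1.1],
 [1.1, 10.5667]].

Step 3 — invert S. det(S) = 4.3·10.5667 - (1.1)² = 44.2267.
  S^{-1} = (1/det) · [[d, -b], [-b, a]] = [[0.2389, -0.0249],
 [-0.0249, 0.0972]].

Step 4 — quadratic form (x̄ - mu_0)^T · S^{-1} · (x̄ - mu_0):
  S^{-1} · (x̄ - mu_0) = (-0.5268, -0.2133),
  (x̄ - mu_0)^T · [...] = (-2.5)·(-0.5268) + (-2.8333)·(-0.2133) = 1.9214.

Step 5 — scale by n: T² = 6 · 1.9214 = 11.5285.

T² ≈ 11.5285


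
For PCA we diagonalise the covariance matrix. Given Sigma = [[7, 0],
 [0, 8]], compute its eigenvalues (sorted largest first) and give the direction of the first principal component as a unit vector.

Step 1 — characteristic polynomial of 2×2 Sigma:
  det(Sigma - λI) = λ² - trace · λ + det = 0.
  trace = 7 + 8 = 15, det = 7·8 - (0)² = 56.
Step 2 — discriminant:
  Δ = trace² - 4·det = 225 - 224 = 1.
Step 3 — eigenvalues:
  λ = (trace ± √Δ)/2 = (15 ± 1)/2,
  λ_1 = 8,  λ_2 = 7.

Step 4 — unit eigenvector for λ_1: Sigma is diagonal, so its eigenvectors are the coordinate axes. λ_1 = 8 is the diagonal entry on the second coordinate axis, hence
  v_1 = (0, 1) (||v_1|| = 1).

λ_1 = 8,  λ_2 = 7;  v_1 ≈ (0, 1)


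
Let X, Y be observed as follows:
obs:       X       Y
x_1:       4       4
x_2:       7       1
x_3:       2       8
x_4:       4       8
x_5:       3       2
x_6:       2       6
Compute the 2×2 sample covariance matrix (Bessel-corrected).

Step 1 — column means:
  mean(X) = (4 + 7 + 2 + 4 + 3 + 2) / 6 = 22/6 = 3.6667
  mean(Y) = (4 + 1 + 8 + 8 + 2 + 6) / 6 = 29/6 = 4.8333

Step 2 — sample covariance S[i,j] = (1/(n-1)) · Σ_k (x_{k,i} - mean_i) · (x_{k,j} - mean_j), with n-1 = 5.
  S[X,X] = ((0.3333)·(0.3333) + (3.3333)·(3.3333) + (-1.6667)·(-1.6667) + (0.3333)·(0.3333) + (-0.6667)·(-0.6667) + (-1.6667)·(-1.6667)) / 5 = 17.3333/5 = 3.4667
  S[X,Y] = ((0.3333)·(-0.8333) + (3.3333)·(-3.8333) + (-1.6667)·(3.1667) + (0.3333)·(3.1667) + (-0.6667)·(-2.8333) + (-1.6667)·(1.1667)) / 5 = -17.3333/5 = -3.4667
  S[Y,Y] = ((-0.8333)·(-0.8333) + (-3.8333)·(-3.8333) + (3.1667)·(3.1667) + (3.1667)·(3.1667) + (-2.8333)·(-2.8333) + (1.1667)·(1.1667)) / 5 = 44.8333/5 = 8.9667

S is symmetric (S[j,i] = S[i,j]). Assembling:

S = [[3.4667, -3.4667],
 [-3.4667, 8.9667]]


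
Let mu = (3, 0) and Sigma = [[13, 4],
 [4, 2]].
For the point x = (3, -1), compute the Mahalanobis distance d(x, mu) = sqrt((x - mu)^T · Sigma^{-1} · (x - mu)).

Step 1 — centre the observation: (x - mu) = (0, -1).

Step 2 — invert Sigma. det(Sigma) = 13·2 - (4)² = 10.
  Sigma^{-1} = (1/det) · [[d, -b], [-b, a]] = [[0.2, -0.4],
 [-0.4, 1.3]].

Step 3 — form the quadratic (x - mu)^T · Sigma^{-1} · (x - mu):
  Sigma^{-1} · (x - mu) = (0.4, -1.3).
  (x - mu)^T · [Sigma^{-1} · (x - mu)] = (0)·(0.4) + (-1)·(-1.3) = 1.3.

Step 4 — take square root: d = √(1.3) ≈ 1.1402.

d(x, mu) = √(1.3) ≈ 1.1402


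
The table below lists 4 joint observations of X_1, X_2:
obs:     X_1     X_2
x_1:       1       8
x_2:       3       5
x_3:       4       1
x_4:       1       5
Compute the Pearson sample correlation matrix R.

Step 1 — column means:
  mean(X_1) = (1 + 3 + 4 + 1) / 4 = 9/4 = 2.25
  mean(X_2) = (8 + 5 + 1 + 5) / 4 = 19/4 = 4.75

Step 2 — sample variances and covariances s[i,j] = (1/(n-1)) · Σ_k (x_{k,i} - mean_i) · (x_{k,j} - mean_j), with n-1 = 3:
  s[X_1,X_1] = ((-1.25)·(-1.25) + (0.75)·(0.75) + (1.75)·(1.75) + (-1.25)·(-1.25)) / 3 = 6.75/3 = 2.25
  s[X_1,X_2] = ((-1.25)·(3.25) + (0.75)·(0.25) + (1.75)·(-3.75) + (-1.25)·(0.25)) / 3 = -10.75/3 = -3.5833
  s[X_2,X_2] = ((3.25)·(3.25) + (0.25)·(0.25) + (-3.75)·(-3.75) + (0.25)·(0.25)) / 3 = 24.75/3 = 8.25
  Sample standard deviations s_i = √(s[i,i]):
  s(X_1) = √(2.25) = 1.5
  s(X_2) = √(8.25) = 2.8723

Step 3 — r_{ij} = s_{ij} / (s_i · s_j):
  r[X_1,X_1] = 1 (diagonal).
  r[X_1,X_2] = -3.5833 / (1.5 · 2.8723) = -3.5833 / 4.3084 = -0.8317
  r[X_2,X_2] = 1 (diagonal).

R is symmetric with unit diagonal. Assembling:

R = [[1, -0.8317],
 [-0.8317, 1]]


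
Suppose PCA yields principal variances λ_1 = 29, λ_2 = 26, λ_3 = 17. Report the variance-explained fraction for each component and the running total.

Step 1 — total variance = trace(Sigma) = Σ λ_i = 29 + 26 + 17 = 72.

Step 2 — fraction explained by component i = λ_i / Σ λ:
  PC1: 29/72 = 0.4028
  PC2: 26/72 = 0.3611
  PC3: 17/72 = 0.2361

Step 3 — cumulative fraction after k components = (λ_1 + ... + λ_k) / Σ λ:
  k = 1: 29/72 = 0.4028
  k = 2: (29 + 26)/72 = 55/72 = 0.7639
  k = 3: (29 + 26 + 17)/72 = 72/72 = 1

Summary (fraction, with percent):

explained: PC1 0.4028 (40.28%), PC2 0.3611 (36.11%), PC3 0.2361 (23.61%);  cumulative: 0.4028, 0.7639, 1


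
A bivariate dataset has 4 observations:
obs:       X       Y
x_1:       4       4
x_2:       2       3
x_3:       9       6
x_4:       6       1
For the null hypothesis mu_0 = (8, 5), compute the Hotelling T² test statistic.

Step 1 — sample mean vector:
  mean(X) = (4 + 2 + 9 + 6) / 4 = 21/4 = 5.25
  mean(Y) = (4 + 3 + 6 + 1) / 4 = 14/4 = 3.5
  x̄ = (5.25, 3.5),  deviation x̄ - mu_0 = (5.25, 3.5) - (8, 5) = (-2.75, -1.5).

Step 2 — sample covariance matrix, S[i,j] = (1/(n-1)) · Σ_k (x_{k,i} - mean_i) · (x_{k,j} - mean_j), divisor n-1 = 3:
  S[X,X] = ((-1.25)·(-1.25) + (-3.25)·(-3.25) + (3.75)·(3.75) + (0.75)·(0.75)) / 3 = 26.75/3 = 8.9167
  S[X,Y] = ((-1.25)·(0.5) + (-3.25)·(-0.5) + (3.75)·(2.5) + (0.75)·(-2.5)) / 3 = 8.5/3 = 2.8333
  S[Y,Y] = ((0.5)·(0.5) + (-0.5)·(-0.5) + (2.5)·(2.5) + (-2.5)·(-2.5)) / 3 = 13/3 = 4.3333
  S = [[8.9167, 2.8333],
 [2.8333, 4.3333]].

Step 3 — invert S. det(S) = 8.9167·4.3333 - (2.8333)² = 30.6111.
  S^{-1} = (1/det) · [[d, -b], [-b, a]] = [[0.1416, -0.0926],
 [-0.0926, 0.2913]].

Step 4 — quadratic form (x̄ - mu_0)^T · S^{-1} · (x̄ - mu_0):
  S^{-1} · (x̄ - mu_0) = (-0.2505, -0.1824),
  (x̄ - mu_0)^T · [...] = (-2.75)·(-0.2505) + (-1.5)·(-0.1824) = 0.9623.

Step 5 — scale by n: T² = 4 · 0.9623 = 3.8494.

T² ≈ 3.8494


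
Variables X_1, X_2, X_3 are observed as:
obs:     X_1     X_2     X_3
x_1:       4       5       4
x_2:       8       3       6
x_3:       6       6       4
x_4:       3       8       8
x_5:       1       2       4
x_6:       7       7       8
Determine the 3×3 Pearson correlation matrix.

Step 1 — column means:
  mean(X_1) = (4 + 8 + 6 + 3 + 1 + 7) / 6 = 29/6 = 4.8333
  mean(X_2) = (5 + 3 + 6 + 8 + 2 + 7) / 6 = 31/6 = 5.1667
  mean(X_3) = (4 + 6 + 4 + 8 + 4 + 8) / 6 = 34/6 = 5.6667

Step 2 — sample variances and covariances s[i,j] = (1/(n-1)) · Σ_k (x_{k,i} - mean_i) · (x_{k,j} - mean_j), with n-1 = 5:
  s[X_1,X_1] = ((-0.8333)·(-0.8333) + (3.1667)·(3.1667) + (1.1667)·(1.1667) + (-1.8333)·(-1.8333) + (-3.8333)·(-3.8333) + (2.1667)·(2.1667)) / 5 = 34.8333/5 = 6.9667
  s[X_1,X_2] = ((-0.8333)·(-0.1667) + (3.1667)·(-2.1667) + (1.1667)·(0.8333) + (-1.8333)·(2.8333) + (-3.8333)·(-3.1667) + (2.1667)·(1.8333)) / 5 = 5.1667/5 = 1.0333
  s[X_1,X_3] = ((-0.8333)·(-1.6667) + (3.1667)·(0.3333) + (1.1667)·(-1.6667) + (-1.8333)·(2.3333) + (-3.8333)·(-1.6667) + (2.1667)·(2.3333)) / 5 = 7.6667/5 = 1.5333
  s[X_2,X_2] = ((-0.1667)·(-0.1667) + (-2.1667)·(-2.1667) + (0.8333)·(0.8333) + (2.8333)·(2.8333) + (-3.1667)·(-3.1667) + (1.8333)·(1.8333)) / 5 = 26.8333/5 = 5.3667
  s[X_2,X_3] = ((-0.1667)·(-1.6667) + (-2.1667)·(0.3333) + (0.8333)·(-1.6667) + (2.8333)·(2.3333) + (-3.1667)·(-1.6667) + (1.8333)·(2.3333)) / 5 = 14.3333/5 = 2.8667
  s[X_3,X_3] = ((-1.6667)·(-1.6667) + (0.3333)·(0.3333) + (-1.6667)·(-1.6667) + (2.3333)·(2.3333) + (-1.6667)·(-1.6667) + (2.3333)·(2.3333)) / 5 = 19.3333/5 = 3.8667
  Sample standard deviations s_i = √(s[i,i]):
  s(X_1) = √(6.9667) = 2.6394
  s(X_2) = √(5.3667) = 2.3166
  s(X_3) = √(3.8667) = 1.9664

Step 3 — r_{ij} = s_{ij} / (s_i · s_j):
  r[X_1,X_1] = 1 (diagonal).
  r[X_1,X_2] = 1.0333 / (2.6394 · 2.3166) = 1.0333 / 6.1146 = 0.169
  r[X_1,X_3] = 1.5333 / (2.6394 · 1.9664) = 1.5333 / 5.1902 = 0.2954
  r[X_2,X_2] = 1 (diagonal).
  r[X_2,X_3] = 2.8667 / (2.3166 · 1.9664) = 2.8667 / 4.5553 = 0.6293
  r[X_3,X_3] = 1 (diagonal).

R is symmetric with unit diagonal. Assembling:

R = [[1, 0.169, 0.2954],
 [0.169, 1, 0.6293],
 [0.2954, 0.6293, 1]]


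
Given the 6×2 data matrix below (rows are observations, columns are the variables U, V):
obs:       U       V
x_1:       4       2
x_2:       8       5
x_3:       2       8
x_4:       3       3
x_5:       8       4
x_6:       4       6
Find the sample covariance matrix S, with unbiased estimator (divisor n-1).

Step 1 — column means:
  mean(U) = (4 + 8 + 2 + 3 + 8 + 4) / 6 = 29/6 = 4.8333
  mean(V) = (2 + 5 + 8 + 3 + 4 + 6) / 6 = 28/6 = 4.6667

Step 2 — sample covariance S[i,j] = (1/(n-1)) · Σ_k (x_{k,i} - mean_i) · (x_{k,j} - mean_j), with n-1 = 5.
  S[U,U] = ((-0.8333)·(-0.8333) + (3.1667)·(3.1667) + (-2.8333)·(-2.8333) + (-1.8333)·(-1.8333) + (3.1667)·(3.1667) + (-0.8333)·(-0.8333)) / 5 = 32.8333/5 = 6.5667
  S[U,V] = ((-0.8333)·(-2.6667) + (3.1667)·(0.3333) + (-2.8333)·(3.3333) + (-1.8333)·(-1.6667) + (3.1667)·(-0.6667) + (-0.8333)·(1.3333)) / 5 = -6.3333/5 = -1.2667
  S[V,V] = ((-2.6667)·(-2.6667) + (0.3333)·(0.3333) + (3.3333)·(3.3333) + (-1.6667)·(-1.6667) + (-0.6667)·(-0.6667) + (1.3333)·(1.3333)) / 5 = 23.3333/5 = 4.6667

S is symmetric (S[j,i] = S[i,j]). Assembling:

S = [[6.5667, -1.2667],
 [-1.2667, 4.6667]]


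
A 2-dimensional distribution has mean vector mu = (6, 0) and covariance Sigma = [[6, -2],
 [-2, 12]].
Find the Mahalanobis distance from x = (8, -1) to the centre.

Step 1 — centre the observation: (x - mu) = (2, -1).

Step 2 — invert Sigma. det(Sigma) = 6·12 - (-2)² = 68.
  Sigma^{-1} = (1/det) · [[d, -b], [-b, a]] = [[0.1765, 0.0294],
 [0.0294, 0.0882]].

Step 3 — form the quadratic (x - mu)^T · Sigma^{-1} · (x - mu):
  Sigma^{-1} · (x - mu) = (0.3235, -0.0294).
  (x - mu)^T · [Sigma^{-1} · (x - mu)] = (2)·(0.3235) + (-1)·(-0.0294) = 0.6765.

Step 4 — take square root: d = √(0.6765) ≈ 0.8225.

d(x, mu) = √(0.6765) ≈ 0.8225


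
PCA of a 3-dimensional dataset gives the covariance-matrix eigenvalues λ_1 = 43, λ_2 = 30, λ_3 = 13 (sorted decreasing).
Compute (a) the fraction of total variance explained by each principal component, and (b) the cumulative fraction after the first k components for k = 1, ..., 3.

Step 1 — total variance = trace(Sigma) = Σ λ_i = 43 + 30 + 13 = 86.

Step 2 — fraction explained by component i = λ_i / Σ λ:
  PC1: 43/86 = 0.5
  PC2: 30/86 = 0.3488
  PC3: 13/86 = 0.1512

Step 3 — cumulative fraction after k components = (λ_1 + ... + λ_k) / Σ λ:
  k = 1: 43/86 = 0.5
  k = 2: (43 + 30)/86 = 73/86 = 0.8488
  k = 3: (43 + 30 + 13)/86 = 86/86 = 1

Summary (fraction, with percent):

explained: PC1 0.5 (50%), PC2 0.3488 (34.88%), PC3 0.1512 (15.12%);  cumulative: 0.5, 0.8488, 1


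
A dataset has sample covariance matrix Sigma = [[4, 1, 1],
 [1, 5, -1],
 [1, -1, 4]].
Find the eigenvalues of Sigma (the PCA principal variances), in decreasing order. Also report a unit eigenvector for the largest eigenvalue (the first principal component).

Step 1 — characteristic polynomial p(λ) = det(λI - Sigma) = λ³ - tr·λ² + c_1·λ - det, where tr = trace, c_1 = sum of the principal 2×2 minors, det = det(Sigma):
  tr = 4 + 5 + 4 = 13,
  c_1 = (4·5 - (1)²) + (4·4 - (1)²) + (5·4 - (-1)²) = 19 + 15 + 19 = 53,
  det = 4·(5·4 - (-1)²) - (1)·((1)·4 - (-1)·(1)) + (1)·((1)·(-1) - 5·(1)) = 4·(19) - (1)·(5) + (1)·(-6) = 65.
  So p(λ) = λ³ - 13λ² + 53λ - 65.
Step 2 — look for an integer root (rational root theorem: any rational root is an integer divisor of 65). Testing λ = 5:
  p(5) = 125 - 325 + 265 - 65 = 0  ✓
  Dividing out (λ - 5): p(λ) = (λ - 5)(λ² - 8λ + 13).
Step 3 — remaining eigenvalues from the quadratic λ² - 8λ + 13 = 0:
  Δ = 8² - 4·13 = 64 - 52 = 12,  λ = (8 ± √12)/2 = (8 ± 3.4641)/2 ≈ 5.7321 or 2.2679.
  Sorted: λ_1 = 5.7321,  λ_2 = 5,  λ_3 = 2.2679  (check: sum = 13 = tr ✓).

Step 4 — unit eigenvector for λ_1 ≈ 5.7321: v spans the null space of (Sigma - λ_1 I), whose rows are
  r_1 = (-1.7321, 1, 1),  r_2 = (1, -0.7321, -1),  r_3 = (1, -1, -1.7321).
  v is orthogonal to every row, so take v ∝ r_1 × r_2 = ((1)·(-1) - (1)·(-0.7321), (1)·(1) - (-1.7321)·(-1), (-1.7321)·(-0.7321) - (1)·(1)) ≈ (-0.2679, -0.7321, 0.2679).
  Rescale (multiply by -1 so the first nonzero entry is positive): u = (0.2679, 0.7321, -0.2679).
  ||u|| = √((0.2679)² + (0.7321)² + (-0.2679)²) = √(0.6795) ≈ 0.8243,  v_1 = u/||u|| ≈ (0.3251, 0.8881, -0.3251) (||v_1|| = 1).

λ_1 = 5.7321,  λ_2 = 5,  λ_3 = 2.2679;  v_1 ≈ (0.3251, 0.8881, -0.3251)


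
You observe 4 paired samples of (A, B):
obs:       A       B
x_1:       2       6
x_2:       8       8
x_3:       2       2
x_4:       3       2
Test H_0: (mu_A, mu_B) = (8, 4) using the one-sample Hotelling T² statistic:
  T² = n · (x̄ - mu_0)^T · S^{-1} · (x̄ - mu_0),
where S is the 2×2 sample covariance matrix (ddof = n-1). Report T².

Step 1 — sample mean vector:
  mean(A) = (2 + 8 + 2 + 3) / 4 = 15/4 = 3.75
  mean(B) = (6 + 8 + 2 + 2) / 4 = 18/4 = 4.5
  x̄ = (3.75, 4.5),  deviation x̄ - mu_0 = (3.75, 4.5) - (8, 4) = (-4.25, 0.5).

Step 2 — sample covariance matrix, S[i,j] = (1/(n-1)) · Σ_k (x_{k,i} - mean_i) · (x_{k,j} - mean_j), divisor n-1 = 3:
  S[A,A] = ((-1.75)·(-1.75) + (4.25)·(4.25) + (-1.75)·(-1.75) + (-0.75)·(-0.75)) / 3 = 24.75/3 = 8.25
  S[A,B] = ((-1.75)·(1.5) + (4.25)·(3.5) + (-1.75)·(-2.5) + (-0.75)·(-2.5)) / 3 = 18.5/3 = 6.1667
  S[B,B] = ((1.5)·(1.5) + (3.5)·(3.5) + (-2.5)·(-2.5) + (-2.5)·(-2.5)) / 3 = 27/3 = 9
  S = [[8.25, 6.1667],
 [6.1667, 9]].

Step 3 — invert S. det(S) = 8.25·9 - (6.1667)² = 36.2222.
  S^{-1} = (1/det) · [[d, -b], [-b, a]] = [[0.2485, -0.1702],
 [-0.1702, 0.2278]].

Step 4 — quadratic form (x̄ - mu_0)^T · S^{-1} · (x̄ - mu_0):
  S^{-1} · (x̄ - mu_0) = (-1.1411, 0.8374),
  (x̄ - mu_0)^T · [...] = (-4.25)·(-1.1411) + (0.5)·(0.8374) = 5.2684.

Step 5 — scale by n: T² = 4 · 5.2684 = 21.0736.

T² ≈ 21.0736


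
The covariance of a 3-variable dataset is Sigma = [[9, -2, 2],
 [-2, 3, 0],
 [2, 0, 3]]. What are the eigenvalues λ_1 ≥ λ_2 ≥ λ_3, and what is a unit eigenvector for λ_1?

Step 1 — characteristic polynomial p(λ) = det(λI - Sigma) = λ³ - tr·λ² + c_1·λ - det, where tr = trace, c_1 = sum of the principal 2×2 minors, det = det(Sigma):
  tr = 9 + 3 + 3 = 15,
  c_1 = (9·3 - (-2)²) + (9·3 - (2)²) + (3·3 - (0)²) = 23 + 23 + 9 = 55,
  det = 9·(3·3 - (0)²) - (-2)·((-2)·3 - (0)·(2)) + (2)·((-2)·(0) - 3·(2)) = 9·(9) - (-2)·(-6) + (2)·(-6) = 57.
  So p(λ) = λ³ - 15λ² + 55λ - 57.
Step 2 — look for an integer root (rational root theorem: any rational root is an integer divisor of 57). Testing λ = 3:
  p(3) = 27 - 135 + 165 - 57 = 0  ✓
  Dividing out (λ - 3): p(λ) = (λ - 3)(λ² - 12λ + 19).
Step 3 — remaining eigenvalues from the quadratic λ² - 12λ + 19 = 0:
  Δ = 12² - 4·19 = 144 - 76 = 68,  λ = (12 ± √68)/2 = (12 ± 8.2462)/2 ≈ 10.1231 or 1.8769.
  Sorted: λ_1 = 10.1231,  λ_2 = 3,  λ_3 = 1.8769  (check: sum = 15 = tr ✓).

Step 4 — unit eigenvector for λ_1 ≈ 10.1231: v spans the null space of (Sigma - λ_1 I), whose rows are
  r_1 = (-1.1231, -2, 2),  r_2 = (-2, -7.1231, 0),  r_3 = (2, 0, -7.1231).
  v is orthogonal to every row, so take v ∝ r_1 × r_2 = ((-2)·(0) - (2)·(-7.1231), (2)·(-2) - (-1.1231)·(0), (-1.1231)·(-7.1231) - (-2)·(-2)) ≈ (14.2462, -4, 4).
  Let u = (14.2462, -4, 4).
  ||u|| = √((14.2462)² + (-4)² + (4)²) = √(234.9545) ≈ 15.3282,  v_1 = u/||u|| ≈ (0.9294, -0.261, 0.261) (||v_1|| = 1).

λ_1 = 10.1231,  λ_2 = 3,  λ_3 = 1.8769;  v_1 ≈ (0.9294, -0.261, 0.261)


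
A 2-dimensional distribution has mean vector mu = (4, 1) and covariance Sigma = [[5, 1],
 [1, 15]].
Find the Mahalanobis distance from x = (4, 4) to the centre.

Step 1 — centre the observation: (x - mu) = (0, 3).

Step 2 — invert Sigma. det(Sigma) = 5·15 - (1)² = 74.
  Sigma^{-1} = (1/det) · [[d, -b], [-b, a]] = [[0.2027, -0.0135],
 [-0.0135, 0.0676]].

Step 3 — form the quadratic (x - mu)^T · Sigma^{-1} · (x - mu):
  Sigma^{-1} · (x - mu) = (-0.0405, 0.2027).
  (x - mu)^T · [Sigma^{-1} · (x - mu)] = (0)·(-0.0405) + (3)·(0.2027) = 0.6081.

Step 4 — take square root: d = √(0.6081) ≈ 0.7798.

d(x, mu) = √(0.6081) ≈ 0.7798


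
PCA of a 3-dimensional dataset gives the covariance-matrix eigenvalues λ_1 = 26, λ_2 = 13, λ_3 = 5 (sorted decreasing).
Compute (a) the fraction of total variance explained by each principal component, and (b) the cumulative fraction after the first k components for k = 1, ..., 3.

Step 1 — total variance = trace(Sigma) = Σ λ_i = 26 + 13 + 5 = 44.

Step 2 — fraction explained by component i = λ_i / Σ λ:
  PC1: 26/44 = 0.5909
  PC2: 13/44 = 0.2955
  PC3: 5/44 = 0.1136

Step 3 — cumulative fraction after k components = (λ_1 + ... + λ_k) / Σ λ:
  k = 1: 26/44 = 0.5909
  k = 2: (26 + 13)/44 = 39/44 = 0.8864
  k = 3: (26 + 13 + 5)/44 = 44/44 = 1

Summary (fraction, with percent):

explained: PC1 0.5909 (59.09%), PC2 0.2955 (29.55%), PC3 0.1136 (11.36%);  cumulative: 0.5909, 0.8864, 1


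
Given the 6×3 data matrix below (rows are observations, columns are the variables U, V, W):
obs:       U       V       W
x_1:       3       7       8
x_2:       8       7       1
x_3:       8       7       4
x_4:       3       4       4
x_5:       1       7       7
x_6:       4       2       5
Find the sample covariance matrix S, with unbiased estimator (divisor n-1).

Step 1 — column means:
  mean(U) = (3 + 8 + 8 + 3 + 1 + 4) / 6 = 27/6 = 4.5
  mean(V) = (7 + 7 + 7 + 4 + 7 + 2) / 6 = 34/6 = 5.6667
  mean(W) = (8 + 1 + 4 + 4 + 7 + 5) / 6 = 29/6 = 4.8333

Step 2 — sample covariance S[i,j] = (1/(n-1)) · Σ_k (x_{k,i} - mean_i) · (x_{k,j} - mean_j), with n-1 = 5.
  S[U,U] = ((-1.5)·(-1.5) + (3.5)·(3.5) + (3.5)·(3.5) + (-1.5)·(-1.5) + (-3.5)·(-3.5) + (-0.5)·(-0.5)) / 5 = 41.5/5 = 8.3
  S[U,V] = ((-1.5)·(1.3333) + (3.5)·(1.3333) + (3.5)·(1.3333) + (-1.5)·(-1.6667) + (-3.5)·(1.3333) + (-0.5)·(-3.6667)) / 5 = 7/5 = 1.4
  S[U,W] = ((-1.5)·(3.1667) + (3.5)·(-3.8333) + (3.5)·(-0.8333) + (-1.5)·(-0.8333) + (-3.5)·(2.1667) + (-0.5)·(0.1667)) / 5 = -27.5/5 = -5.5
  S[V,V] = ((1.3333)·(1.3333) + (1.3333)·(1.3333) + (1.3333)·(1.3333) + (-1.6667)·(-1.6667) + (1.3333)·(1.3333) + (-3.6667)·(-3.6667)) / 5 = 23.3333/5 = 4.6667
  S[V,W] = ((1.3333)·(3.1667) + (1.3333)·(-3.8333) + (1.3333)·(-0.8333) + (-1.6667)·(-0.8333) + (1.3333)·(2.1667) + (-3.6667)·(0.1667)) / 5 = 1.6667/5 = 0.3333
  S[W,W] = ((3.1667)·(3.1667) + (-3.8333)·(-3.8333) + (-0.8333)·(-0.8333) + (-0.8333)·(-0.8333) + (2.1667)·(2.1667) + (0.1667)·(0.1667)) / 5 = 30.8333/5 = 6.1667

S is symmetric (S[j,i] = S[i,j]). Assembling:

S = [[8.3, 1.4, -5.5],
 [1.4, 4.6667, 0.3333],
 [-5.5, 0.3333, 6.1667]]


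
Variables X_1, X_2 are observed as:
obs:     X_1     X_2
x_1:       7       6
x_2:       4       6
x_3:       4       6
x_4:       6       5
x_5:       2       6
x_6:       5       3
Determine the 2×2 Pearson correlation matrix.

Step 1 — column means:
  mean(X_1) = (7 + 4 + 4 + 6 + 2 + 5) / 6 = 28/6 = 4.6667
  mean(X_2) = (6 + 6 + 6 + 5 + 6 + 3) / 6 = 32/6 = 5.3333

Step 2 — sample variances and covariances s[i,j] = (1/(n-1)) · Σ_k (x_{k,i} - mean_i) · (x_{k,j} - mean_j), with n-1 = 5:
  s[X_1,X_1] = ((2.3333)·(2.3333) + (-0.6667)·(-0.6667) + (-0.6667)·(-0.6667) + (1.3333)·(1.3333) + (-2.6667)·(-2.6667) + (0.3333)·(0.3333)) / 5 = 15.3333/5 = 3.0667
  s[X_1,X_2] = ((2.3333)·(0.6667) + (-0.6667)·(0.6667) + (-0.6667)·(0.6667) + (1.3333)·(-0.3333) + (-2.6667)·(0.6667) + (0.3333)·(-2.3333)) / 5 = -2.3333/5 = -0.4667
  s[X_2,X_2] = ((0.6667)·(0.6667) + (0.6667)·(0.6667) + (0.6667)·(0.6667) + (-0.3333)·(-0.3333) + (0.6667)·(0.6667) + (-2.3333)·(-2.3333)) / 5 = 7.3333/5 = 1.4667
  Sample standard deviations s_i = √(s[i,i]):
  s(X_1) = √(3.0667) = 1.7512
  s(X_2) = √(1.4667) = 1.2111

Step 3 — r_{ij} = s_{ij} / (s_i · s_j):
  r[X_1,X_1] = 1 (diagonal).
  r[X_1,X_2] = -0.4667 / (1.7512 · 1.2111) = -0.4667 / 2.1208 = -0.22
  r[X_2,X_2] = 1 (diagonal).

R is symmetric with unit diagonal. Assembling:

R = [[1, -0.22],
 [-0.22, 1]]


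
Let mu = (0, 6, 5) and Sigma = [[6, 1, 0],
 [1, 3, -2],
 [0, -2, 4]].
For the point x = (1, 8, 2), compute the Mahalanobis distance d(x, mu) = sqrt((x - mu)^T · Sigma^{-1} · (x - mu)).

Step 1 — centre the observation: (x - mu) = (1, 2, -3).

Step 2 — invert Sigma (cofactor / det for 3×3, or solve directly):
  Sigma^{-1} = [[0.1818, -0.0909, -0.0455],
 [-0.0909, 0.5455, 0.2727],
 [-0.0455, 0.2727, 0.3864]].

Step 3 — form the quadratic (x - mu)^T · Sigma^{-1} · (x - mu):
  Sigma^{-1} · (x - mu) = (0.1364, 0.1818, -0.6591).
  (x - mu)^T · [Sigma^{-1} · (x - mu)] = (1)·(0.1364) + (2)·(0.1818) + (-3)·(-0.6591) = 2.4773.

Step 4 — take square root: d = √(2.4773) ≈ 1.5739.

d(x, mu) = √(2.4773) ≈ 1.5739


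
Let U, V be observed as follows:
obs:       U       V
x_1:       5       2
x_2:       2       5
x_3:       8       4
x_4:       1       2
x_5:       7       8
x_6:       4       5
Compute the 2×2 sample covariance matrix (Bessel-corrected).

Step 1 — column means:
  mean(U) = (5 + 2 + 8 + 1 + 7 + 4) / 6 = 27/6 = 4.5
  mean(V) = (2 + 5 + 4 + 2 + 8 + 5) / 6 = 26/6 = 4.3333

Step 2 — sample covariance S[i,j] = (1/(n-1)) · Σ_k (x_{k,i} - mean_i) · (x_{k,j} - mean_j), with n-1 = 5.
  S[U,U] = ((0.5)·(0.5) + (-2.5)·(-2.5) + (3.5)·(3.5) + (-3.5)·(-3.5) + (2.5)·(2.5) + (-0.5)·(-0.5)) / 5 = 37.5/5 = 7.5
  S[U,V] = ((0.5)·(-2.3333) + (-2.5)·(0.6667) + (3.5)·(-0.3333) + (-3.5)·(-2.3333) + (2.5)·(3.6667) + (-0.5)·(0.6667)) / 5 = 13/5 = 2.6
  S[V,V] = ((-2.3333)·(-2.3333) + (0.6667)·(0.6667) + (-0.3333)·(-0.3333) + (-2.3333)·(-2.3333) + (3.6667)·(3.6667) + (0.6667)·(0.6667)) / 5 = 25.3333/5 = 5.0667

S is symmetric (S[j,i] = S[i,j]). Assembling:

S = [[7.5, 2.6],
 [2.6, 5.0667]]


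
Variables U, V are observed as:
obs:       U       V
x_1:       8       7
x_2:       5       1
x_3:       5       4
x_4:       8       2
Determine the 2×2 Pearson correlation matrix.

Step 1 — column means:
  mean(U) = (8 + 5 + 5 + 8) / 4 = 26/4 = 6.5
  mean(V) = (7 + 1 + 4 + 2) / 4 = 14/4 = 3.5

Step 2 — sample variances and covariances s[i,j] = (1/(n-1)) · Σ_k (x_{k,i} - mean_i) · (x_{k,j} - mean_j), with n-1 = 3:
  s[U,U] = ((1.5)·(1.5) + (-1.5)·(-1.5) + (-1.5)·(-1.5) + (1.5)·(1.5)) / 3 = 9/3 = 3
  s[U,V] = ((1.5)·(3.5) + (-1.5)·(-2.5) + (-1.5)·(0.5) + (1.5)·(-1.5)) / 3 = 6/3 = 2
  s[V,V] = ((3.5)·(3.5) + (-2.5)·(-2.5) + (0.5)·(0.5) + (-1.5)·(-1.5)) / 3 = 21/3 = 7
  Sample standard deviations s_i = √(s[i,i]):
  s(U) = √(3) = 1.7321
  s(V) = √(7) = 2.6458

Step 3 — r_{ij} = s_{ij} / (s_i · s_j):
  r[U,U] = 1 (diagonal).
  r[U,V] = 2 / (1.7321 · 2.6458) = 2 / 4.5826 = 0.4364
  r[V,V] = 1 (diagonal).

R is symmetric with unit diagonal. Assembling:

R = [[1, 0.4364],
 [0.4364, 1]]


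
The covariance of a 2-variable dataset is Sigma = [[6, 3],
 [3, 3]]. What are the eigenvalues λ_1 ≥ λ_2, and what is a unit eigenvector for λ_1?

Step 1 — characteristic polynomial of 2×2 Sigma:
  det(Sigma - λI) = λ² - trace · λ + det = 0.
  trace = 6 + 3 = 9, det = 6·3 - (3)² = 9.
Step 2 — discriminant:
  Δ = trace² - 4·det = 81 - 36 = 45.
Step 3 — eigenvalues:
  λ = (trace ± √Δ)/2 = (9 ± 6.7082)/2,
  λ_1 = 7.8541,  λ_2 = 1.1459.

Step 4 — unit eigenvector for λ_1: solve (Sigma - λ_1 I)v = 0. First row:
  (6 - 7.8541)·v_x + (3)·v_y = 0, i.e. (-1.8541)·v_x + (3)·v_y = 0,
  so v ∝ (b, λ_1 - a) = (3, 1.8541) = u.
  ||u|| = √((3)² + (1.8541)²) = √(12.4377) ≈ 3.5267,
  v_1 = u/||u|| ≈ (0.8507, 0.5257) (||v_1|| = 1).

λ_1 = 7.8541,  λ_2 = 1.1459;  v_1 ≈ (0.8507, 0.5257)


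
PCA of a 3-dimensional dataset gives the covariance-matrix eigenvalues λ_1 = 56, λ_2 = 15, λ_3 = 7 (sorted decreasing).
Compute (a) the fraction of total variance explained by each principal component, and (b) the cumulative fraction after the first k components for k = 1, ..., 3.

Step 1 — total variance = trace(Sigma) = Σ λ_i = 56 + 15 + 7 = 78.

Step 2 — fraction explained by component i = λ_i / Σ λ:
  PC1: 56/78 = 0.7179
  PC2: 15/78 = 0.1923
  PC3: 7/78 = 0.0897

Step 3 — cumulative fraction after k components = (λ_1 + ... + λ_k) / Σ λ:
  k = 1: 56/78 = 0.7179
  k = 2: (56 + 15)/78 = 71/78 = 0.9103
  k = 3: (56 + 15 + 7)/78 = 78/78 = 1

Summary (fraction, with percent):

explained: PC1 0.7179 (71.79%), PC2 0.1923 (19.23%), PC3 0.0897 (8.97%);  cumulative: 0.7179, 0.9103, 1


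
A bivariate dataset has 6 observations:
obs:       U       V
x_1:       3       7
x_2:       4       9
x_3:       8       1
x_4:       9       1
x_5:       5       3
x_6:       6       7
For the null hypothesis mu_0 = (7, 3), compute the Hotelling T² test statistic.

Step 1 — sample mean vector:
  mean(U) = (3 + 4 + 8 + 9 + 5 + 6) / 6 = 35/6 = 5.8333
  mean(V) = (7 + 9 + 1 + 1 + 3 + 7) / 6 = 28/6 = 4.6667
  x̄ = (5.8333, 4.6667),  deviation x̄ - mu_0 = (5.8333, 4.6667) - (7, 3) = (-1.1667, 1.6667).

Step 2 — sample covariance matrix, S[i,j] = (1/(n-1)) · Σ_k (x_{k,i} - mean_i) · (x_{k,j} - mean_j), divisor n-1 = 5:
  S[U,U] = ((-2.8333)·(-2.8333) + (-1.8333)·(-1.8333) + (2.1667)·(2.1667) + (3.1667)·(3.1667) + (-0.8333)·(-0.8333) + (0.1667)·(0.1667)) / 5 = 26.8333/5 = 5.3667
  S[U,V] = ((-2.8333)·(2.3333) + (-1.8333)·(4.3333) + (2.1667)·(-3.6667) + (3.1667)·(-3.6667) + (-0.8333)·(-1.6667) + (0.1667)·(2.3333)) / 5 = -32.3333/5 = -6.4667
  S[V,V] = ((2.3333)·(2.3333) + (4.3333)·(4.3333) + (-3.6667)·(-3.6667) + (-3.6667)·(-3.6667) + (-1.6667)·(-1.6667) + (2.3333)·(2.3333)) / 5 = 59.3333/5 = 11.8667
  S = [[5.3667, -6.4667],
 [-6.4667, 11.8667]].

Step 3 — invert S. det(S) = 5.3667·11.8667 - (-6.4667)² = 21.8667.
  S^{-1} = (1/det) · [[d, -b], [-b, a]] = [[0.5427, 0.2957],
 [0.2957, 0.2454]].

Step 4 — quadratic form (x̄ - mu_0)^T · S^{-1} · (x̄ - mu_0):
  S^{-1} · (x̄ - mu_0) = (-0.1402, 0.064),
  (x̄ - mu_0)^T · [...] = (-1.1667)·(-0.1402) + (1.6667)·(0.064) = 0.2703.

Step 5 — scale by n: T² = 6 · 0.2703 = 1.622.

T² ≈ 1.622


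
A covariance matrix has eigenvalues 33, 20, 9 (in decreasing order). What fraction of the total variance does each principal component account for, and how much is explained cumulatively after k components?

Step 1 — total variance = trace(Sigma) = Σ λ_i = 33 + 20 + 9 = 62.

Step 2 — fraction explained by component i = λ_i / Σ λ:
  PC1: 33/62 = 0.5323
  PC2: 20/62 = 0.3226
  PC3: 9/62 = 0.1452

Step 3 — cumulative fraction after k components = (λ_1 + ... + λ_k) / Σ λ:
  k = 1: 33/62 = 0.5323
  k = 2: (33 + 20)/62 = 53/62 = 0.8548
  k = 3: (33 + 20 + 9)/62 = 62/62 = 1

Summary (fraction, with percent):

explained: PC1 0.5323 (53.23%), PC2 0.3226 (32.26%), PC3 0.1452 (14.52%);  cumulative: 0.5323, 0.8548, 1


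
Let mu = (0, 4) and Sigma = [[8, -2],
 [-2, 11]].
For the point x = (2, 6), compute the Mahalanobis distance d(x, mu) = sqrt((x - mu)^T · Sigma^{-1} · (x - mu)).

Step 1 — centre the observation: (x - mu) = (2, 2).

Step 2 — invert Sigma. det(Sigma) = 8·11 - (-2)² = 84.
  Sigma^{-1} = (1/det) · [[d, -b], [-b, a]] = [[0.131, 0.0238],
 [0.0238, 0.0952]].

Step 3 — form the quadratic (x - mu)^T · Sigma^{-1} · (x - mu):
  Sigma^{-1} · (x - mu) = (0.3095, 0.2381).
  (x - mu)^T · [Sigma^{-1} · (x - mu)] = (2)·(0.3095) + (2)·(0.2381) = 1.0952.

Step 4 — take square root: d = √(1.0952) ≈ 1.0465.

d(x, mu) = √(1.0952) ≈ 1.0465


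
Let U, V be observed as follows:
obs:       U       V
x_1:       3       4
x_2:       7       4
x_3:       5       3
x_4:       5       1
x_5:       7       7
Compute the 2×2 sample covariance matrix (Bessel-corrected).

Step 1 — column means:
  mean(U) = (3 + 7 + 5 + 5 + 7) / 5 = 27/5 = 5.4
  mean(V) = (4 + 4 + 3 + 1 + 7) / 5 = 19/5 = 3.8

Step 2 — sample covariance S[i,j] = (1/(n-1)) · Σ_k (x_{k,i} - mean_i) · (x_{k,j} - mean_j), with n-1 = 4.
  S[U,U] = ((-2.4)·(-2.4) + (1.6)·(1.6) + (-0.4)·(-0.4) + (-0.4)·(-0.4) + (1.6)·(1.6)) / 4 = 11.2/4 = 2.8
  S[U,V] = ((-2.4)·(0.2) + (1.6)·(0.2) + (-0.4)·(-0.8) + (-0.4)·(-2.8) + (1.6)·(3.2)) / 4 = 6.4/4 = 1.6
  S[V,V] = ((0.2)·(0.2) + (0.2)·(0.2) + (-0.8)·(-0.8) + (-2.8)·(-2.8) + (3.2)·(3.2)) / 4 = 18.8/4 = 4.7

S is symmetric (S[j,i] = S[i,j]). Assembling:

S = [[2.8, 1.6],
 [1.6, 4.7]]


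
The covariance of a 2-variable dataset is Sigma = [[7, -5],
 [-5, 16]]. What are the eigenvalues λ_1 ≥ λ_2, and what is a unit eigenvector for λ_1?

Step 1 — characteristic polynomial of 2×2 Sigma:
  det(Sigma - λI) = λ² - trace · λ + det = 0.
  trace = 7 + 16 = 23, det = 7·16 - (-5)² = 87.
Step 2 — discriminant:
  Δ = trace² - 4·det = 529 - 348 = 181.
Step 3 — eigenvalues:
  λ = (trace ± √Δ)/2 = (23 ± 13.4536)/2,
  λ_1 = 18.2268,  λ_2 = 4.7732.

Step 4 — unit eigenvector for λ_1: solve (Sigma - λ_1 I)v = 0. First row:
  (7 - 18.2268)·v_x + (-5)·v_y = 0, i.e. (-11.2268)·v_x + (-5)·v_y = 0,
  so v ∝ (b, λ_1 - a) = (-5, 11.2268); multiply by -1 so the first entry is positive: u = (5, -11.2268).
  ||u|| = √((5)² + (-11.2268)²) = √(151.0413) ≈ 12.2899,
  v_1 = u/||u|| ≈ (0.4068, -0.9135) (||v_1|| = 1).

λ_1 = 18.2268,  λ_2 = 4.7732;  v_1 ≈ (0.4068, -0.9135)


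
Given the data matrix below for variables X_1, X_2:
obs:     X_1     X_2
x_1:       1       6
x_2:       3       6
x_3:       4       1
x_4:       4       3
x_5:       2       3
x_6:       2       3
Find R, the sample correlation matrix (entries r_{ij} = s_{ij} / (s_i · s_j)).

Step 1 — column means:
  mean(X_1) = (1 + 3 + 4 + 4 + 2 + 2) / 6 = 16/6 = 2.6667
  mean(X_2) = (6 + 6 + 1 + 3 + 3 + 3) / 6 = 22/6 = 3.6667

Step 2 — sample variances and covariances s[i,j] = (1/(n-1)) · Σ_k (x_{k,i} - mean_i) · (x_{k,j} - mean_j), with n-1 = 5:
  s[X_1,X_1] = ((-1.6667)·(-1.6667) + (0.3333)·(0.3333) + (1.3333)·(1.3333) + (1.3333)·(1.3333) + (-0.6667)·(-0.6667) + (-0.6667)·(-0.6667)) / 5 = 7.3333/5 = 1.4667
  s[X_1,X_2] = ((-1.6667)·(2.3333) + (0.3333)·(2.3333) + (1.3333)·(-2.6667) + (1.3333)·(-0.6667) + (-0.6667)·(-0.6667) + (-0.6667)·(-0.6667)) / 5 = -6.6667/5 = -1.3333
  s[X_2,X_2] = ((2.3333)·(2.3333) + (2.3333)·(2.3333) + (-2.6667)·(-2.6667) + (-0.6667)·(-0.6667) + (-0.6667)·(-0.6667) + (-0.6667)·(-0.6667)) / 5 = 19.3333/5 = 3.8667
  Sample standard deviations s_i = √(s[i,i]):
  s(X_1) = √(1.4667) = 1.2111
  s(X_2) = √(3.8667) = 1.9664

Step 3 — r_{ij} = s_{ij} / (s_i · s_j):
  r[X_1,X_1] = 1 (diagonal).
  r[X_1,X_2] = -1.3333 / (1.2111 · 1.9664) = -1.3333 / 2.3814 = -0.5599
  r[X_2,X_2] = 1 (diagonal).

R is symmetric with unit diagonal. Assembling:

R = [[1, -0.5599],
 [-0.5599, 1]]


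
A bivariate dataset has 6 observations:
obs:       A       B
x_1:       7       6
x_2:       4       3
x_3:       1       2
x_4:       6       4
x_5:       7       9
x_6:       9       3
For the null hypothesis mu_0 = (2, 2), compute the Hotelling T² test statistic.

Step 1 — sample mean vector:
  mean(A) = (7 + 4 + 1 + 6 + 7 + 9) / 6 = 34/6 = 5.6667
  mean(B) = (6 + 3 + 2 + 4 + 9 + 3) / 6 = 27/6 = 4.5
  x̄ = (5.6667, 4.5),  deviation x̄ - mu_0 = (5.6667, 4.5) - (2, 2) = (3.6667, 2.5).

Step 2 — sample covariance matrix, S[i,j] = (1/(n-1)) · Σ_k (x_{k,i} - mean_i) · (x_{k,j} - mean_j), divisor n-1 = 5:
  S[A,A] = ((1.3333)·(1.3333) + (-1.6667)·(-1.6667) + (-4.6667)·(-4.6667) + (0.3333)·(0.3333) + (1.3333)·(1.3333) + (3.3333)·(3.3333)) / 5 = 39.3333/5 = 7.8667
  S[A,B] = ((1.3333)·(1.5) + (-1.6667)·(-1.5) + (-4.6667)·(-2.5) + (0.3333)·(-0.5) + (1.3333)·(4.5) + (3.3333)·(-1.5)) / 5 = 17/5 = 3.4
  S[B,B] = ((1.5)·(1.5) + (-1.5)·(-1.5) + (-2.5)·(-2.5) + (-0.5)·(-0.5) + (4.5)·(4.5) + (-1.5)·(-1.5)) / 5 = 33.5/5 = 6.7
  S = [[7.8667, 3.4],
 [3.4, 6.7]].

Step 3 — invert S. det(S) = 7.8667·6.7 - (3.4)² = 41.1467.
  S^{-1} = (1/det) · [[d, -b], [-b, a]] = [[0.1628, -0.0826],
 [-0.0826, 0.1912]].

Step 4 — quadratic form (x̄ - mu_0)^T · S^{-1} · (x̄ - mu_0):
  S^{-1} · (x̄ - mu_0) = (0.3905, 0.175),
  (x̄ - mu_0)^T · [...] = (3.6667)·(0.3905) + (2.5)·(0.175) = 1.8692.

Step 5 — scale by n: T² = 6 · 1.8692 = 11.2152.

T² ≈ 11.2152


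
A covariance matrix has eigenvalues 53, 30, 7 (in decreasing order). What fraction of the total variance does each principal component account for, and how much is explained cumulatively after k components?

Step 1 — total variance = trace(Sigma) = Σ λ_i = 53 + 30 + 7 = 90.

Step 2 — fraction explained by component i = λ_i / Σ λ:
  PC1: 53/90 = 0.5889
  PC2: 30/90 = 0.3333
  PC3: 7/90 = 0.0778

Step 3 — cumulative fraction after k components = (λ_1 + ... + λ_k) / Σ λ:
  k = 1: 53/90 = 0.5889
  k = 2: (53 + 30)/90 = 83/90 = 0.9222
  k = 3: (53 + 30 + 7)/90 = 90/90 = 1

Summary (fraction, with percent):

explained: PC1 0.5889 (58.89%), PC2 0.3333 (33.33%), PC3 0.0778 (7.78%);  cumulative: 0.5889, 0.9222, 1


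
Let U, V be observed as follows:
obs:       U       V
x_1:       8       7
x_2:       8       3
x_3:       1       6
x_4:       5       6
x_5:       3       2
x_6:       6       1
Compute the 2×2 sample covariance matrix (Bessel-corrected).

Step 1 — column means:
  mean(U) = (8 + 8 + 1 + 5 + 3 + 6) / 6 = 31/6 = 5.1667
  mean(V) = (7 + 3 + 6 + 6 + 2 + 1) / 6 = 25/6 = 4.1667

Step 2 — sample covariance S[i,j] = (1/(n-1)) · Σ_k (x_{k,i} - mean_i) · (x_{k,j} - mean_j), with n-1 = 5.
  S[U,U] = ((2.8333)·(2.8333) + (2.8333)·(2.8333) + (-4.1667)·(-4.1667) + (-0.1667)·(-0.1667) + (-2.1667)·(-2.1667) + (0.8333)·(0.8333)) / 5 = 38.8333/5 = 7.7667
  S[U,V] = ((2.8333)·(2.8333) + (2.8333)·(-1.1667) + (-4.1667)·(1.8333) + (-0.1667)·(1.8333) + (-2.1667)·(-2.1667) + (0.8333)·(-3.1667)) / 5 = -1.1667/5 = -0.2333
  S[V,V] = ((2.8333)·(2.8333) + (-1.1667)·(-1.1667) + (1.8333)·(1.8333) + (1.8333)·(1.8333) + (-2.1667)·(-2.1667) + (-3.1667)·(-3.1667)) / 5 = 30.8333/5 = 6.1667

S is symmetric (S[j,i] = S[i,j]). Assembling:

S = [[7.7667, -0.2333],
 [-0.2333, 6.1667]]
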